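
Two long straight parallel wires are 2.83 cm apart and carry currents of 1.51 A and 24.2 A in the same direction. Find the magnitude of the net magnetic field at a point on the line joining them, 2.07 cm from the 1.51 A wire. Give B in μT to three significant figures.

B ≈ 622 μT

Each long wire gives B = μ₀I/(2πd). Distances are d₁ = 0.0207 m and d₂ = 0.0076 m.
B₁ = 1.46×10⁻⁵ T, B₂ = 6.37×10⁻⁴ T.
Between parallel currents the two contributions point in opposite directions, so they subtract. B = |B₁ − B₂| = |1.46×10⁻⁵ − 6.37×10⁻⁴| = 6.22×10⁻⁴ T.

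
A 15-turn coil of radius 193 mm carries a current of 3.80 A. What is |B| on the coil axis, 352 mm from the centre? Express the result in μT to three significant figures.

B ≈ 20.6 μT

For an N-turn flat coil, B = Nμ₀IR²/[2(R²+z²)^(3/2)] with R = 0.193 m, z = 0.352 m.
B = 15 × 1.37×10⁻⁶ T = 2.06×10⁻⁵ T.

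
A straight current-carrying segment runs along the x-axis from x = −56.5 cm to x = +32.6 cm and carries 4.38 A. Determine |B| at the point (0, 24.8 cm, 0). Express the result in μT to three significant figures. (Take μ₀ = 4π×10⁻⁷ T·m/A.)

For a finite straight segment, B = (μ₀I/4πd)(sinθ₁ + sinθ₂), where θ₁, θ₂ are the angles from the perpendicular to each end.
The perpendicular distance is d = 0.248 m; the end-offsets along the wire are a = 0.565 m and b = 0.326 m.
sinθ₁ = 0.565/√(0.565²+0.248²) = 0.9157; sinθ₂ = 0.326/√(0.326²+0.248²) = 0.7959.
B = (4π×10⁻⁷ × 4.38) / (4π × 0.248) × (0.9157 + 0.7959) = 3.02×10⁻⁶ T.

B ≈ 3.02 μT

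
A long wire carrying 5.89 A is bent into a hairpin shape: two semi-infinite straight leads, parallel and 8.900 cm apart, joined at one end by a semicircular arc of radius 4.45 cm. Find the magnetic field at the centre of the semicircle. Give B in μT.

The semicircular arc contributes B_arc = μ₀I·π/(4πR) = μ₀I/(4R) = 4.16×10⁻⁵ T.
Each semi-infinite lead is at perpendicular distance R = 0.0445 m from the centre, with the perpendicular foot at its near end, so it contributes μ₀I/(4πR); both point the same way, together 2.65×10⁻⁵ T.
Arc and leads all point the same direction: B = 4.16×10⁻⁵ + 2.65×10⁻⁵ = 6.81×10⁻⁵ T.

B ≈ 68.1 μT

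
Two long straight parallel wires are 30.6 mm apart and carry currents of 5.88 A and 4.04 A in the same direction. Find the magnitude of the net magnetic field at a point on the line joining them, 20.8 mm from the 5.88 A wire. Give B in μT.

B ≈ 25.9 μT

Each long wire gives B = μ₀I/(2πd). Distances are d₁ = 0.0208 m and d₂ = 0.0098 m.
B₁ = 5.65×10⁻⁵ T, B₂ = 8.24×10⁻⁵ T.
Between parallel currents the two contributions point in opposite directions, so they subtract. B = |B₁ − B₂| = |5.65×10⁻⁵ − 8.24×10⁻⁵| = 2.59×10⁻⁵ T.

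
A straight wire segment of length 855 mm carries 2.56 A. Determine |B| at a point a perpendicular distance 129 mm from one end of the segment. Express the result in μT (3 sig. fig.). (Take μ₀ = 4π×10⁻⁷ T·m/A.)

For a finite straight segment, B = (μ₀I/4πd)(sinθ₁ + sinθ₂), where θ₁, θ₂ are the angles from the perpendicular to each end.
The perpendicular foot is at one end, so the two end-offsets along the wire are 0 and L = 0.855 m.
sinθ₁ = 0/√(0²+0.129²) = 0.0000; sinθ₂ = 0.855/√(0.855²+0.129²) = 0.9888.
B = (4π×10⁻⁷ × 2.56) / (4π × 0.129) × (0.0000 + 0.9888) = 1.96×10⁻⁶ T.

B ≈ 1.96 μT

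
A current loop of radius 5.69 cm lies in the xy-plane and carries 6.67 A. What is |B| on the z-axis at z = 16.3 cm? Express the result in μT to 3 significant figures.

On the axis of a circular loop, B = μ₀IR² / [2(R²+z²)^(3/2)].
R² + z² = (0.0569)² + (0.163)² = 0.02981 m², and (R²+z²)^(3/2) = 5.15×10⁻³ m³.
B = (4π×10⁻⁷ × 6.67 × 0.003238) / (2 × 5.15×10⁻³) = 2.64×10⁻⁶ T.

B ≈ 2.64 μT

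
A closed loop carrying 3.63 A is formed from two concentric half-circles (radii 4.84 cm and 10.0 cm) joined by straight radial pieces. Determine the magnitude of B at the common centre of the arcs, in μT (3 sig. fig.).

B ≈ 12.2 μT

The radial connectors point toward the centre, so dl × r̂ = 0 and they contribute nothing.
Each semicircle gives μ₀I/(4R): inner arc 2.36×10⁻⁵ T, outer arc 1.14×10⁻⁵ T.
The two arcs carry current in opposite angular senses, so their fields oppose: B = |2.36×10⁻⁵ − 1.14×10⁻⁵| = 1.22×10⁻⁵ T.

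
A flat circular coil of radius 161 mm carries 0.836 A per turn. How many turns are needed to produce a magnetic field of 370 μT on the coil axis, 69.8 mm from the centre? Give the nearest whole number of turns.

N = 147

For an N-turn coil, B = Nμ₀IR²/[2(R²+z²)^(3/2)]. A single turn gives B₁ = 2.52×10⁻⁶ T with R = 0.161 m, z = 0.0698 m.
N = B/B₁ = 3.70×10⁻⁴ / 2.52×10⁻⁶ = 146.84.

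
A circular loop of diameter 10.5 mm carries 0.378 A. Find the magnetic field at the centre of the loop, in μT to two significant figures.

B ≈ 45 μT

At the centre of a circular loop the Biot–Savart law gives B = μ₀I/(2R) (so R = 0.00525 m).
B = (4π×10⁻⁷ × 0.378) / (2 × 0.00525) = 4.52×10⁻⁵ T.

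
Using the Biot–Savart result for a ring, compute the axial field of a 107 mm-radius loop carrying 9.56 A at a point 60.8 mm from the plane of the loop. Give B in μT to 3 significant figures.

On the axis of a circular loop, B = μ₀IR² / [2(R²+z²)^(3/2)].
R² + z² = (0.107)² + (0.0608)² = 0.01515 m², and (R²+z²)^(3/2) = 1.86×10⁻³ m³.
B = (4π×10⁻⁷ × 9.56 × 0.01145) / (2 × 1.86×10⁻³) = 3.69×10⁻⁵ T.

B ≈ 36.9 μT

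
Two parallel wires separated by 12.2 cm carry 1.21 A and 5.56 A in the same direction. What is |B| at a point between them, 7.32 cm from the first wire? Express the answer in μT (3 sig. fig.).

B ≈ 19.5 μT

Each long wire gives B = μ₀I/(2πd). Distances are d₁ = 0.0732 m and d₂ = 0.0488 m.
B₁ = 3.31×10⁻⁶ T, B₂ = 2.28×10⁻⁵ T.
Between parallel currents the two contributions point in opposite directions, so they subtract. B = |B₁ − B₂| = |3.31×10⁻⁶ − 2.28×10⁻⁵| = 1.95×10⁻⁵ T.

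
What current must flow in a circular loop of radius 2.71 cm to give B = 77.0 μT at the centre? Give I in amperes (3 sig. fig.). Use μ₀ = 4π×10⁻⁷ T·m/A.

At the centre of a circular loop B = μ₀I/(2R), so I = 2RB/μ₀.
With R = 0.0271 m, I = 2 × 0.0271 × 7.70×10⁻⁵ / (4π×10⁻⁷) = 3.32 A.

I ≈ 3.32 A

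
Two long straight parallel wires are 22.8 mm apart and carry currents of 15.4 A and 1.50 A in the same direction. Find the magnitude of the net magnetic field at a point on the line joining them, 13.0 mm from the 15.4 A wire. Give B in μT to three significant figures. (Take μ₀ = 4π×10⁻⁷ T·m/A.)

Each long wire gives B = μ₀I/(2πd). Distances are d₁ = 0.013 m and d₂ = 0.0098 m.
B₁ = 2.37×10⁻⁴ T, B₂ = 3.06×10⁻⁵ T.
Between parallel currents the two contributions point in opposite directions, so they subtract. B = |B₁ − B₂| = |2.37×10⁻⁴ − 3.06×10⁻⁵| = 2.06×10⁻⁴ T.

B ≈ 206 μT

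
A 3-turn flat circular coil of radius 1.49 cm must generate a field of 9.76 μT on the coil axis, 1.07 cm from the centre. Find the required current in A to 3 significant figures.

I ≈ 0.144 A

For an N-turn coil, B = Nμ₀IR²/[2(R²+z²)^(3/2)] with R = 0.0149 m, z = 0.0107 m, so I = 2B(R²+z²)^(3/2)/(Nμ₀R²) = 2 × 9.76×10⁻⁶ × 6.17×10⁻⁶ / (3 × 4π×10⁻⁷ × 0.000222) = 0.144 A.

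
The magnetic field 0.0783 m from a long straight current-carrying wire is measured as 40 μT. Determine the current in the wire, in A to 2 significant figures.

For a long straight wire B = μ₀I/(2πd), so I = 2πdB/μ₀.
I = 2π × 0.0783 × 4.00×10⁻⁵ / (4π×10⁻⁷) = 15.7 A.

I ≈ 16 A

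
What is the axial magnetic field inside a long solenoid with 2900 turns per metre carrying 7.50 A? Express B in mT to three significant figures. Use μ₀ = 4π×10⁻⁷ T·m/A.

Inside a long solenoid, B = μ₀nI with n = 2900 turns/m.
B = 4π×10⁻⁷ × 2900 × 7.50 = 2.73×10⁻² T.

B ≈ 27.3 mT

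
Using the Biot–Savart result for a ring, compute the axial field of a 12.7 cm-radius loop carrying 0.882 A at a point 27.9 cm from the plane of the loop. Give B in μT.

On the axis of a circular loop, B = μ₀IR² / [2(R²+z²)^(3/2)].
R² + z² = (0.127)² + (0.279)² = 0.09397 m², and (R²+z²)^(3/2) = 2.88×10⁻² m³.
B = (4π×10⁻⁷ × 0.882 × 0.01613) / (2 × 2.88×10⁻²) = 3.10×10⁻⁷ T.

B ≈ 0.310 μT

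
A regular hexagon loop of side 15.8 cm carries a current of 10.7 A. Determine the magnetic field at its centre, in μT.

B ≈ 46.9 μT

Each side is a finite straight segment at perpendicular distance d = a/(2 tan(π/6)) = 0.1368 m from the centre, with end-angles ±π/6.
One side contributes B₁ = (μ₀I/4πd)·2 sin(π/6) = 7.82×10⁻⁶ T.
All 6 sides add in the same direction: B = 6 × 7.82×10⁻⁶ = 4.69×10⁻⁵ T.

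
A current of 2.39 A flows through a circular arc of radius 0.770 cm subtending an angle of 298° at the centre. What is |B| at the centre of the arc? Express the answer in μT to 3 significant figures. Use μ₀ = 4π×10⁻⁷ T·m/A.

The Biot–Savart field of a circular arc at its centre is B = μ₀Iφ/(4πR), with φ = 5.201 rad.
B = (4π×10⁻⁷ × 2.39 × 5.201) / (4π × 0.0077) = 1.61×10⁻⁴ T.

B ≈ 161 μT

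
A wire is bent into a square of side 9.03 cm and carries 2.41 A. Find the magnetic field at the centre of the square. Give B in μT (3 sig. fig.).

B ≈ 30.2 μT

Each side is a finite straight segment at perpendicular distance d = a/(2 tan(π/4)) = 0.04515 m from the centre, with end-angles ±π/4.
One side contributes B₁ = (μ₀I/4πd)·2 sin(π/4) = 7.55×10⁻⁶ T.
All 4 sides add in the same direction: B = 4 × 7.55×10⁻⁶ = 3.02×10⁻⁵ T.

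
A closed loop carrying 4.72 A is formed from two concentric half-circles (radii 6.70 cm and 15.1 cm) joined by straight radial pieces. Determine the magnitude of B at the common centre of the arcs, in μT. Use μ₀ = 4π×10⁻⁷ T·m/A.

The radial connectors point toward the centre, so dl × r̂ = 0 and they contribute nothing.
Each semicircle gives μ₀I/(4R): inner arc 2.21×10⁻⁵ T, outer arc 9.82×10⁻⁶ T.
The two arcs carry current in opposite angular senses, so their fields oppose: B = |2.21×10⁻⁵ − 9.82×10⁻⁶| = 1.23×10⁻⁵ T.

B ≈ 12.3 μT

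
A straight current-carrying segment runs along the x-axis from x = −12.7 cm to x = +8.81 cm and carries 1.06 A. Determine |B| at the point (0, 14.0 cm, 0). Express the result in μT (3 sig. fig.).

B ≈ 0.912 μT

For a finite straight segment, B = (μ₀I/4πd)(sinθ₁ + sinθ₂), where θ₁, θ₂ are the angles from the perpendicular to each end.
The perpendicular distance is d = 0.14 m; the end-offsets along the wire are a = 0.127 m and b = 0.0881 m.
sinθ₁ = 0.127/√(0.127²+0.14²) = 0.6719; sinθ₂ = 0.0881/√(0.0881²+0.14²) = 0.5326.
B = (4π×10⁻⁷ × 1.06) / (4π × 0.14) × (0.6719 + 0.5326) = 9.12×10⁻⁷ T.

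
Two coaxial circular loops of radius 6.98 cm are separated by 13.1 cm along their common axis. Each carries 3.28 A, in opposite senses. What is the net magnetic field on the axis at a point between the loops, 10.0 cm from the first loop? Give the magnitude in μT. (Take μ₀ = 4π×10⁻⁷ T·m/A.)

B ≈ 17.0 μT

Each loop contributes B = μ₀IR²/[2(R²+z²)^(3/2)] on the axis, with z measured from that loop.
Loop 1 (z = 0.1 m): B₁ = 5.54×10⁻⁶ T. Loop 2 (z = 0.031 m): B₂ = 2.25×10⁻⁵ T.
The fields oppose: B = |B₁ − B₂| = 1.70×10⁻⁵ T.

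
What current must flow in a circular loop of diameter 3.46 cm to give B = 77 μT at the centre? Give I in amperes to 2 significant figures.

I ≈ 2.1 A

At the centre of a circular loop B = μ₀I/(2R), so I = 2RB/μ₀.
With R = 0.0173 m, I = 2 × 0.0173 × 7.70×10⁻⁵ / (4π×10⁻⁷) = 2.12 A.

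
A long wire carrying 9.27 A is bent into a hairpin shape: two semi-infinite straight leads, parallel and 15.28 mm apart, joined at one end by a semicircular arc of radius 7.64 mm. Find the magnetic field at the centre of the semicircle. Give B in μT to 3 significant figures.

B ≈ 624 μT

The semicircular arc contributes B_arc = μ₀I·π/(4πR) = μ₀I/(4R) = 3.81×10⁻⁴ T.
Each semi-infinite lead is at perpendicular distance R = 0.00764 m from the centre, with the perpendicular foot at its near end, so it contributes μ₀I/(4πR); both point the same way, together 2.43×10⁻⁴ T.
Arc and leads all point the same direction: B = 3.81×10⁻⁴ + 2.43×10⁻⁴ = 6.24×10⁻⁴ T.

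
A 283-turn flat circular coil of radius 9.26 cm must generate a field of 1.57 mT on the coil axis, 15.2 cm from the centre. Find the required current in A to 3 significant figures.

I ≈ 5.81 A

For an N-turn coil, B = Nμ₀IR²/[2(R²+z²)^(3/2)] with R = 0.0926 m, z = 0.152 m, so I = 2B(R²+z²)^(3/2)/(Nμ₀R²) = 2 × 1.57×10⁻³ × 5.64×10⁻³ / (283 × 4π×10⁻⁷ × 0.008575) = 5.81 A.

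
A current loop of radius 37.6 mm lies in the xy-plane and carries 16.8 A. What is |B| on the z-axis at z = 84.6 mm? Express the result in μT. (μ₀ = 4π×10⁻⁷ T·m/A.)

B ≈ 18.8 μT

On the axis of a circular loop, B = μ₀IR² / [2(R²+z²)^(3/2)].
R² + z² = (0.0376)² + (0.0846)² = 0.008571 m², and (R²+z²)^(3/2) = 7.93×10⁻⁴ m³.
B = (4π×10⁻⁷ × 16.8 × 0.001414) / (2 × 7.93×10⁻⁴) = 1.88×10⁻⁵ T.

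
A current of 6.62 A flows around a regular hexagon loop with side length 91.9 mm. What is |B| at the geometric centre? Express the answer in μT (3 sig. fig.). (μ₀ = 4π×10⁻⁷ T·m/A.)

Each side is a finite straight segment at perpendicular distance d = a/(2 tan(π/6)) = 0.07959 m from the centre, with end-angles ±π/6.
One side contributes B₁ = (μ₀I/4πd)·2 sin(π/6) = 8.32×10⁻⁶ T.
All 6 sides add in the same direction: B = 6 × 8.32×10⁻⁶ = 4.99×10⁻⁵ T.

B ≈ 49.9 μT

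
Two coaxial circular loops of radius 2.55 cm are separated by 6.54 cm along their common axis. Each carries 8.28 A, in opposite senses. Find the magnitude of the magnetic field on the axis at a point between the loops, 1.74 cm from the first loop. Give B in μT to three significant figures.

B ≈ 93.9 μT

Each loop contributes B = μ₀IR²/[2(R²+z²)^(3/2)] on the axis, with z measured from that loop.
Loop 1 (z = 0.0174 m): B₁ = 1.15×10⁻⁴ T. Loop 2 (z = 0.048 m): B₂ = 2.11×10⁻⁵ T.
The fields oppose: B = |B₁ − B₂| = 9.39×10⁻⁵ T.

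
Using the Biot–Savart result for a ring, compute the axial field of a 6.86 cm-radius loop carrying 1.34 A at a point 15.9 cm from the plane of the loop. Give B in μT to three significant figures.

B ≈ 0.763 μT

On the axis of a circular loop, B = μ₀IR² / [2(R²+z²)^(3/2)].
R² + z² = (0.0686)² + (0.159)² = 0.02999 m², and (R²+z²)^(3/2) = 5.19×10⁻³ m³.
B = (4π×10⁻⁷ × 1.34 × 0.004706) / (2 × 5.19×10⁻³) = 7.63×10⁻⁷ T.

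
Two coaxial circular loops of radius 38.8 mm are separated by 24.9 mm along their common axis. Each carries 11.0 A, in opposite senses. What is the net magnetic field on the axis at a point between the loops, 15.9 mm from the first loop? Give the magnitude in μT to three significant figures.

Each loop contributes B = μ₀IR²/[2(R²+z²)^(3/2)] on the axis, with z measured from that loop.
Loop 1 (z = 0.0159 m): B₁ = 1.41×10⁻⁴ T. Loop 2 (z = 0.009 m): B₂ = 1.65×10⁻⁴ T.
The fields oppose: B = |B₁ − B₂| = 2.35×10⁻⁵ T.

B ≈ 23.5 μT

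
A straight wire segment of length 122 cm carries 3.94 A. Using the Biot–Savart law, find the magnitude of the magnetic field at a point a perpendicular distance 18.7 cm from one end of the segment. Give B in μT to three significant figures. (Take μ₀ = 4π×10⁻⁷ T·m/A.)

For a finite straight segment, B = (μ₀I/4πd)(sinθ₁ + sinθ₂), where θ₁, θ₂ are the angles from the perpendicular to each end.
The perpendicular foot is at one end, so the two end-offsets along the wire are 0 and L = 1.22 m.
sinθ₁ = 0/√(0²+0.187²) = 0.0000; sinθ₂ = 1.22/√(1.22²+0.187²) = 0.9885.
B = (4π×10⁻⁷ × 3.94) / (4π × 0.187) × (0.0000 + 0.9885) = 2.08×10⁻⁶ T.

B ≈ 2.08 μT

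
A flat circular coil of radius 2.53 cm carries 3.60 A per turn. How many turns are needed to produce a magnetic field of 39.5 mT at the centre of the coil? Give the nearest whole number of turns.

N = 442

For an N-turn coil, B = Nμ₀I/(2R). A single turn gives B₁ = 8.94×10⁻⁵ T with R = 0.0253 m.
N = B/B₁ = 3.95×10⁻² / 8.94×10⁻⁵ = 441.81.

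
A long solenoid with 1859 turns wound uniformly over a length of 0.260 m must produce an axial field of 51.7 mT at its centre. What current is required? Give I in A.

Inside a long solenoid B = μ₀nI with n = 7150 m⁻¹, so I = B/(μ₀n).
I = 5.17×10⁻² / (4π×10⁻⁷ × 7150) = 5.75 A.

I ≈ 5.75 A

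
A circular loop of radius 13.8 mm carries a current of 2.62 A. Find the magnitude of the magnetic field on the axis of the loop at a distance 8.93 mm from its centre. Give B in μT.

B ≈ 70.6 μT

On the axis of a circular loop, B = μ₀IR² / [2(R²+z²)^(3/2)].
R² + z² = (0.0138)² + (0.00893)² = 0.0002702 m², and (R²+z²)^(3/2) = 4.44×10⁻⁶ m³.
B = (4π×10⁻⁷ × 2.62 × 0.0001904) / (2 × 4.44×10⁻⁶) = 7.06×10⁻⁵ T.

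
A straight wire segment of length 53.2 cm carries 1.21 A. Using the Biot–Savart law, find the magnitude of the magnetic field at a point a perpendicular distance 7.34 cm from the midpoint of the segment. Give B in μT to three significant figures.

B ≈ 3.18 μT

For a finite straight segment, B = (μ₀I/4πd)(sinθ₁ + sinθ₂), where θ₁, θ₂ are the angles from the perpendicular to each end.
The perpendicular from the point meets the wire at its midpoint, so each end is L/2 = 0.266 m away along the wire.
sinθ₁ = 0.266/√(0.266²+0.0734²) = 0.9640; sinθ₂ = 0.266/√(0.266²+0.0734²) = 0.9640.
B = (4π×10⁻⁷ × 1.21) / (4π × 0.0734) × (0.9640 + 0.9640) = 3.18×10⁻⁶ T.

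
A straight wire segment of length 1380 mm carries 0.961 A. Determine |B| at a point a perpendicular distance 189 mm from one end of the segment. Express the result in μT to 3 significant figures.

B ≈ 0.504 μT

For a finite straight segment, B = (μ₀I/4πd)(sinθ₁ + sinθ₂), where θ₁, θ₂ are the angles from the perpendicular to each end.
The perpendicular foot is at one end, so the two end-offsets along the wire are 0 and L = 1.38 m.
sinθ₁ = 0/√(0²+0.189²) = 0.0000; sinθ₂ = 1.38/√(1.38²+0.189²) = 0.9908.
B = (4π×10⁻⁷ × 0.961) / (4π × 0.189) × (0.0000 + 0.9908) = 5.04×10⁻⁷ T.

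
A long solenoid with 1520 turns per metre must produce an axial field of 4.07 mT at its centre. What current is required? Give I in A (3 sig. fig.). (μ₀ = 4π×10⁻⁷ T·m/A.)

I ≈ 2.13 A

Inside a long solenoid B = μ₀nI with n = 1520 m⁻¹, so I = B/(μ₀n).
I = 4.07×10⁻³ / (4π×10⁻⁷ × 1520) = 2.13 A.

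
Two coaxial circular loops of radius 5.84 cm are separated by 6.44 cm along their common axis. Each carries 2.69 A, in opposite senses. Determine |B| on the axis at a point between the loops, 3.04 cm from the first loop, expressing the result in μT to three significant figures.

B ≈ 1.52 μT

Each loop contributes B = μ₀IR²/[2(R²+z²)^(3/2)] on the axis, with z measured from that loop.
Loop 1 (z = 0.0304 m): B₁ = 2.02×10⁻⁵ T. Loop 2 (z = 0.034 m): B₂ = 1.87×10⁻⁵ T.
The fields oppose: B = |B₁ − B₂| = 1.52×10⁻⁶ T.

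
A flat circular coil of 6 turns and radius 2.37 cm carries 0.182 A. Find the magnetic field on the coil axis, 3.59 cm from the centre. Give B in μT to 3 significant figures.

For an N-turn flat coil, B = Nμ₀IR²/[2(R²+z²)^(3/2)] with R = 0.0237 m, z = 0.0359 m.
B = 6 × 8.07×10⁻⁷ T = 4.84×10⁻⁶ T.

B ≈ 4.84 μT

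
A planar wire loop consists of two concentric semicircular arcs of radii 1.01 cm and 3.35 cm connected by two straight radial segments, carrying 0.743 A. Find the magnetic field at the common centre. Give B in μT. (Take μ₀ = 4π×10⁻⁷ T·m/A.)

B ≈ 16.1 μT

The radial connectors point toward the centre, so dl × r̂ = 0 and they contribute nothing.
Each semicircle gives μ₀I/(4R): inner arc 2.31×10⁻⁵ T, outer arc 6.97×10⁻⁶ T.
The two arcs carry current in opposite angular senses, so their fields oppose: B = |2.31×10⁻⁵ − 6.97×10⁻⁶| = 1.61×10⁻⁵ T.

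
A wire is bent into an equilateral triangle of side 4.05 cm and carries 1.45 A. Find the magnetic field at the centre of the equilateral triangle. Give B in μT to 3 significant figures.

B ≈ 64.4 μT

Each side is a finite straight segment at perpendicular distance d = a/(2 tan(π/3)) = 0.01169 m from the centre, with end-angles ±π/3.
One side contributes B₁ = (μ₀I/4πd)·2 sin(π/3) = 2.15×10⁻⁵ T.
All 3 sides add in the same direction: B = 3 × 2.15×10⁻⁵ = 6.44×10⁻⁵ T.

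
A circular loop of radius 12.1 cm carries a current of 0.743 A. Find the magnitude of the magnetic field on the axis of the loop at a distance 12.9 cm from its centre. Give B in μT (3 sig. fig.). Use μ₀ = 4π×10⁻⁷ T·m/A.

B ≈ 1.24 μT

On the axis of a circular loop, B = μ₀IR² / [2(R²+z²)^(3/2)].
R² + z² = (0.121)² + (0.129)² = 0.03128 m², and (R²+z²)^(3/2) = 5.53×10⁻³ m³.
B = (4π×10⁻⁷ × 0.743 × 0.01464) / (2 × 5.53×10⁻³) = 1.24×10⁻⁶ T.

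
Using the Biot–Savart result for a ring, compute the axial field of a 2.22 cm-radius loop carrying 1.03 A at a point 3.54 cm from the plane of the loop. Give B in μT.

B ≈ 4.37 μT

On the axis of a circular loop, B = μ₀IR² / [2(R²+z²)^(3/2)].
R² + z² = (0.0222)² + (0.0354)² = 0.001746 m², and (R²+z²)^(3/2) = 7.30×10⁻⁵ m³.
B = (4π×10⁻⁷ × 1.03 × 0.0004928) / (2 × 7.30×10⁻⁵) = 4.37×10⁻⁶ T.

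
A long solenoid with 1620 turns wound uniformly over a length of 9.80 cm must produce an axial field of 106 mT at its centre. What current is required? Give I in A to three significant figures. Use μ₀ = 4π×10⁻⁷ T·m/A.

Inside a long solenoid B = μ₀nI with n = 1.653×10⁴ m⁻¹, so I = B/(μ₀n).
I = 0.106 / (4π×10⁻⁷ × 1.653×10⁴) = 5.10 A.

I ≈ 5.10 A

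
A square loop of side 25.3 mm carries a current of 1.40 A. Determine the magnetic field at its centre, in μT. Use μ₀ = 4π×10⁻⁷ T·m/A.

B ≈ 62.6 μT

Each side is a finite straight segment at perpendicular distance d = a/(2 tan(π/4)) = 0.01265 m from the centre, with end-angles ±π/4.
One side contributes B₁ = (μ₀I/4πd)·2 sin(π/4) = 1.57×10⁻⁵ T.
All 4 sides add in the same direction: B = 4 × 1.57×10⁻⁵ = 6.26×10⁻⁵ T.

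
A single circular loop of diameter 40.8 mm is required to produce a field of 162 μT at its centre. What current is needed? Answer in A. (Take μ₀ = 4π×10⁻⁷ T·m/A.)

I ≈ 5.26 A

At the centre of a circular loop B = μ₀I/(2R), so I = 2RB/μ₀.
With R = 0.0204 m, I = 2 × 0.0204 × 1.62×10⁻⁴ / (4π×10⁻⁷) = 5.26 A.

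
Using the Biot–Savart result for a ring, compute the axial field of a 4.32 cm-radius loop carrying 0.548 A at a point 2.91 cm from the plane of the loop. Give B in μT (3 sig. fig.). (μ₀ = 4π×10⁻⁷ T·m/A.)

B ≈ 4.55 μT

On the axis of a circular loop, B = μ₀IR² / [2(R²+z²)^(3/2)].
R² + z² = (0.0432)² + (0.0291)² = 0.002713 m², and (R²+z²)^(3/2) = 1.41×10⁻⁴ m³.
B = (4π×10⁻⁷ × 0.548 × 0.001866) / (2 × 1.41×10⁻⁴) = 4.55×10⁻⁶ T.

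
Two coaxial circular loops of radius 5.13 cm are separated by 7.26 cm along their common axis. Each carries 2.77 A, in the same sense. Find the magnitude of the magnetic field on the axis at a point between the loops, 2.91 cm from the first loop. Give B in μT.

Each loop contributes B = μ₀IR²/[2(R²+z²)^(3/2)] on the axis, with z measured from that loop.
Loop 1 (z = 0.0291 m): B₁ = 2.23×10⁻⁵ T. Loop 2 (z = 0.0435 m): B₂ = 1.51×10⁻⁵ T.
The fields add: B = B₁ + B₂ = 3.74×10⁻⁵ T.

B ≈ 37.4 μT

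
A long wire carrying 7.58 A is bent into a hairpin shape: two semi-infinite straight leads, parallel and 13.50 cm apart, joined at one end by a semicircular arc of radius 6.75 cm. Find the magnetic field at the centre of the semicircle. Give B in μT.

B ≈ 57.7 μT

The semicircular arc contributes B_arc = μ₀I·π/(4πR) = μ₀I/(4R) = 3.53×10⁻⁵ T.
Each semi-infinite lead is at perpendicular distance R = 0.0675 m from the centre, with the perpendicular foot at its near end, so it contributes μ₀I/(4πR); both point the same way, together 2.25×10⁻⁵ T.
Arc and leads all point the same direction: B = 3.53×10⁻⁵ + 2.25×10⁻⁵ = 5.77×10⁻⁵ T.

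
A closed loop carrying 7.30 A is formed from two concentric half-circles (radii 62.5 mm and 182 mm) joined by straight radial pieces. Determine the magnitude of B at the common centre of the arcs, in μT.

The radial connectors point toward the centre, so dl × r̂ = 0 and they contribute nothing.
Each semicircle gives μ₀I/(4R): inner arc 3.67×10⁻⁵ T, outer arc 1.26×10⁻⁵ T.
The two arcs carry current in opposite angular senses, so their fields oppose: B = |3.67×10⁻⁵ − 1.26×10⁻⁵| = 2.41×10⁻⁵ T.

B ≈ 24.1 μT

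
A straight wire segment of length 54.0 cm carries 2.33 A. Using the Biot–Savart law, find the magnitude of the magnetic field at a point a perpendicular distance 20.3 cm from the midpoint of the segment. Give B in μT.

B ≈ 1.83 μT

For a finite straight segment, B = (μ₀I/4πd)(sinθ₁ + sinθ₂), where θ₁, θ₂ are the angles from the perpendicular to each end.
The perpendicular from the point meets the wire at its midpoint, so each end is L/2 = 0.27 m away along the wire.
sinθ₁ = 0.27/√(0.27²+0.203²) = 0.7993; sinθ₂ = 0.27/√(0.27²+0.203²) = 0.7993.
B = (4π×10⁻⁷ × 2.33) / (4π × 0.203) × (0.7993 + 0.7993) = 1.83×10⁻⁶ T.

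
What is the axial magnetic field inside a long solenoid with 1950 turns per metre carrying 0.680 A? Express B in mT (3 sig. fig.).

Inside a long solenoid, B = μ₀nI with n = 1950 turns/m.
B = 4π×10⁻⁷ × 1950 × 0.680 = 1.67×10⁻³ T.

B ≈ 1.67 mT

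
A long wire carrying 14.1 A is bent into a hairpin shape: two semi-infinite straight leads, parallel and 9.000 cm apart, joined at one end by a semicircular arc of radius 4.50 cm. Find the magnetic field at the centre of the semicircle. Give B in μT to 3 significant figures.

The semicircular arc contributes B_arc = μ₀I·π/(4πR) = μ₀I/(4R) = 9.84×10⁻⁵ T.
Each semi-infinite lead is at perpendicular distance R = 0.045 m from the centre, with the perpendicular foot at its near end, so it contributes μ₀I/(4πR); both point the same way, together 6.27×10⁻⁵ T.
Arc and leads all point the same direction: B = 9.84×10⁻⁵ + 6.27×10⁻⁵ = 1.61×10⁻⁴ T.

B ≈ 161 μT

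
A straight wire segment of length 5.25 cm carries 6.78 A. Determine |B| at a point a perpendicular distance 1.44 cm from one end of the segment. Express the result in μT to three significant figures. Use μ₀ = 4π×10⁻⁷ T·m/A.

For a finite straight segment, B = (μ₀I/4πd)(sinθ₁ + sinθ₂), where θ₁, θ₂ are the angles from the perpendicular to each end.
The perpendicular foot is at one end, so the two end-offsets along the wire are 0 and L = 0.0525 m.
sinθ₁ = 0/√(0²+0.0144²) = 0.0000; sinθ₂ = 0.0525/√(0.0525²+0.0144²) = 0.9644.
B = (4π×10⁻⁷ × 6.78) / (4π × 0.0144) × (0.0000 + 0.9644) = 4.54×10⁻⁵ T.

B ≈ 45.4 μT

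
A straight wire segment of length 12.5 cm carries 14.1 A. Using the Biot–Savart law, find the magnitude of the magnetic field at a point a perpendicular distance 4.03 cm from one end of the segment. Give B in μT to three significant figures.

For a finite straight segment, B = (μ₀I/4πd)(sinθ₁ + sinθ₂), where θ₁, θ₂ are the angles from the perpendicular to each end.
The perpendicular foot is at one end, so the two end-offsets along the wire are 0 and L = 0.125 m.
sinθ₁ = 0/√(0²+0.0403²) = 0.0000; sinθ₂ = 0.125/√(0.125²+0.0403²) = 0.9518.
B = (4π×10⁻⁷ × 14.1) / (4π × 0.0403) × (0.0000 + 0.9518) = 3.33×10⁻⁵ T.

B ≈ 33.3 μT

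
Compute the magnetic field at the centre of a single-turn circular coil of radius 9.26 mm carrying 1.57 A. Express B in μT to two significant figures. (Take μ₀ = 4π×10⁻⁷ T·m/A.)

B ≈ 110 μT

At the centre of a circular loop the Biot–Savart law gives B = μ₀I/(2R).
B = (4π×10⁻⁷ × 1.57) / (2 × 0.00926) = 1.07×10⁻⁴ T.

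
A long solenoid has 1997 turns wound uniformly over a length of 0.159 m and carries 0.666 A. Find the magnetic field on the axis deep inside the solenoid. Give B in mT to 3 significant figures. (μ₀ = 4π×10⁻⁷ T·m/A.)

Inside a long solenoid, B = μ₀nI with n = 1.256×10⁴ turns/m.
B = 4π×10⁻⁷ × 1.256×10⁴ × 0.666 = 1.05×10⁻² T.

B ≈ 10.5 mT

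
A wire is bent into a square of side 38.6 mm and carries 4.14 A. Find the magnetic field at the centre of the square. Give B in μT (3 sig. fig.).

B ≈ 121 μT

Each side is a finite straight segment at perpendicular distance d = a/(2 tan(π/4)) = 0.0193 m from the centre, with end-angles ±π/4.
One side contributes B₁ = (μ₀I/4πd)·2 sin(π/4) = 3.03×10⁻⁵ T.
All 4 sides add in the same direction: B = 4 × 3.03×10⁻⁵ = 1.21×10⁻⁴ T.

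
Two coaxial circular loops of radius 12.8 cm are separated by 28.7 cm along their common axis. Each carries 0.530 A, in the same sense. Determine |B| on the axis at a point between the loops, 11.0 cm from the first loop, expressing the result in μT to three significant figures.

Each loop contributes B = μ₀IR²/[2(R²+z²)^(3/2)] on the axis, with z measured from that loop.
Loop 1 (z = 0.11 m): B₁ = 1.13×10⁻⁶ T. Loop 2 (z = 0.177 m): B₂ = 5.24×10⁻⁷ T.
The fields add: B = B₁ + B₂ = 1.66×10⁻⁶ T.

B ≈ 1.66 μT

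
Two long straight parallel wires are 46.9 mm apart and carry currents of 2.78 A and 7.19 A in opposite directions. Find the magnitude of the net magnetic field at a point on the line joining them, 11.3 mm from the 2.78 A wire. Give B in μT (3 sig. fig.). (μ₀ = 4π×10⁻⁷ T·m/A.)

B ≈ 89.6 μT

Each long wire gives B = μ₀I/(2πd). Distances are d₁ = 0.0113 m and d₂ = 0.0356 m.
B₁ = 4.92×10⁻⁵ T, B₂ = 4.04×10⁻⁵ T.
Between antiparallel currents both contributions point the same way, so they add. B = B₁ + B₂ = 4.92×10⁻⁵ + 4.04×10⁻⁵ = 8.96×10⁻⁵ T.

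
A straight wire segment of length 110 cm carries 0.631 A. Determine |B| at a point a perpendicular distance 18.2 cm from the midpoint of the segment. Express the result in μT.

B ≈ 0.658 μT

For a finite straight segment, B = (μ₀I/4πd)(sinθ₁ + sinθ₂), where θ₁, θ₂ are the angles from the perpendicular to each end.
The perpendicular from the point meets the wire at its midpoint, so each end is L/2 = 0.55 m away along the wire.
sinθ₁ = 0.55/√(0.55²+0.182²) = 0.9494; sinθ₂ = 0.55/√(0.55²+0.182²) = 0.9494.
B = (4π×10⁻⁷ × 0.631) / (4π × 0.182) × (0.9494 + 0.9494) = 6.58×10⁻⁷ T.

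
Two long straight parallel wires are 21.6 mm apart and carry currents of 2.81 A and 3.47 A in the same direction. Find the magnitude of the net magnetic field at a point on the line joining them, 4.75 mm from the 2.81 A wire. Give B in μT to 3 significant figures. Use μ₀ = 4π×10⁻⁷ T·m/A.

Each long wire gives B = μ₀I/(2πd). Distances are d₁ = 0.00475 m and d₂ = 0.01685 m.
B₁ = 1.18×10⁻⁴ T, B₂ = 4.12×10⁻⁵ T.
Between parallel currents the two contributions point in opposite directions, so they subtract. B = |B₁ − B₂| = |1.18×10⁻⁴ − 4.12×10⁻⁵| = 7.71×10⁻⁵ T.

B ≈ 77.1 μT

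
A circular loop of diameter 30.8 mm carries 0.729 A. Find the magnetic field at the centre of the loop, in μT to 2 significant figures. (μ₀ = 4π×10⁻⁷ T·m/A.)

B ≈ 30 μT

At the centre of a circular loop the Biot–Savart law gives B = μ₀I/(2R) (so R = 0.0154 m).
B = (4π×10⁻⁷ × 0.729) / (2 × 0.0154) = 2.97×10⁻⁵ T.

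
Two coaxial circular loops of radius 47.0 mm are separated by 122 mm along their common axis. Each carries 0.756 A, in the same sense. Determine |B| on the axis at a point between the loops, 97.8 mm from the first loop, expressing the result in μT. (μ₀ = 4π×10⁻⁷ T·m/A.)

B ≈ 7.92 μT

Each loop contributes B = μ₀IR²/[2(R²+z²)^(3/2)] on the axis, with z measured from that loop.
Loop 1 (z = 0.0978 m): B₁ = 8.21×10⁻⁷ T. Loop 2 (z = 0.0242 m): B₂ = 7.10×10⁻⁶ T.
The fields add: B = B₁ + B₂ = 7.92×10⁻⁶ T.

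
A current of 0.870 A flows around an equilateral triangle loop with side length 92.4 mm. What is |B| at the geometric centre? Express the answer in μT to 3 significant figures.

B ≈ 16.9 μT

Each side is a finite straight segment at perpendicular distance d = a/(2 tan(π/3)) = 0.02667 m from the centre, with end-angles ±π/3.
One side contributes B₁ = (μ₀I/4πd)·2 sin(π/3) = 5.65×10⁻⁶ T.
All 3 sides add in the same direction: B = 3 × 5.65×10⁻⁶ = 1.69×10⁻⁵ T.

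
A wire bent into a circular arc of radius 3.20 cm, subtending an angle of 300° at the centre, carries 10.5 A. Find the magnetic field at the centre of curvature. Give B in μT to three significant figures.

The Biot–Savart field of a circular arc at its centre is B = μ₀Iφ/(4πR), with φ = 5.236 rad.
B = (4π×10⁻⁷ × 10.5 × 5.236) / (4π × 0.032) = 1.72×10⁻⁴ T.

B ≈ 172 μT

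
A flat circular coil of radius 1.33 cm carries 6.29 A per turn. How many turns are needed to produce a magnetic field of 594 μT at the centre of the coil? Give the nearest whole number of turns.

N = 2

For an N-turn coil, B = Nμ₀I/(2R). A single turn gives B₁ = 2.97×10⁻⁴ T with R = 0.0133 m.
N = B/B₁ = 5.94×10⁻⁴ / 2.97×10⁻⁴ = 2.00.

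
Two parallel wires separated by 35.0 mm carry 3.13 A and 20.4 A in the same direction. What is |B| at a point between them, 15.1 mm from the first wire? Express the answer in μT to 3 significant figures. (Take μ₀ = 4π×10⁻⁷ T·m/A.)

Each long wire gives B = μ₀I/(2πd). Distances are d₁ = 0.0151 m and d₂ = 0.0199 m.
B₁ = 4.15×10⁻⁵ T, B₂ = 2.05×10⁻⁴ T.
Between parallel currents the two contributions point in opposite directions, so they subtract. B = |B₁ − B₂| = |4.15×10⁻⁵ − 2.05×10⁻⁴| = 1.64×10⁻⁴ T.

B ≈ 164 μT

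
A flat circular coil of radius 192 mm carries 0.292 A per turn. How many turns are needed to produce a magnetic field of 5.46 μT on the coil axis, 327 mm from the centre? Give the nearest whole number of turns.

For an N-turn coil, B = Nμ₀IR²/[2(R²+z²)^(3/2)]. A single turn gives B₁ = 1.24×10⁻⁷ T with R = 0.192 m, z = 0.327 m.
N = B/B₁ = 5.46×10⁻⁶ / 1.24×10⁻⁷ = 44.02.

N = 44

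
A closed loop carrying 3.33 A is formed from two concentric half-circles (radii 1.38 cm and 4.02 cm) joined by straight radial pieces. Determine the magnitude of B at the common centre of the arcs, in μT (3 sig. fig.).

The radial connectors point toward the centre, so dl × r̂ = 0 and they contribute nothing.
Each semicircle gives μ₀I/(4R): inner arc 7.58×10⁻⁵ T, outer arc 2.60×10⁻⁵ T.
The two arcs carry current in opposite angular senses, so their fields oppose: B = |7.58×10⁻⁵ − 2.60×10⁻⁵| = 4.98×10⁻⁵ T.

B ≈ 49.8 μT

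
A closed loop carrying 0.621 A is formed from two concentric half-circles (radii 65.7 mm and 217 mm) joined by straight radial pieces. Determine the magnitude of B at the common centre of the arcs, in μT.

The radial connectors point toward the centre, so dl × r̂ = 0 and they contribute nothing.
Each semicircle gives μ₀I/(4R): inner arc 2.97×10⁻⁶ T, outer arc 8.99×10⁻⁷ T.
The two arcs carry current in opposite angular senses, so their fields oppose: B = |2.97×10⁻⁶ − 8.99×10⁻⁷| = 2.07×10⁻⁶ T.

B ≈ 2.07 μT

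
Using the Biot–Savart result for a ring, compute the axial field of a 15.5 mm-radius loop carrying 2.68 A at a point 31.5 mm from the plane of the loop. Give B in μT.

B ≈ 9.35 μT

On the axis of a circular loop, B = μ₀IR² / [2(R²+z²)^(3/2)].
R² + z² = (0.0155)² + (0.0315)² = 0.001233 m², and (R²+z²)^(3/2) = 4.33×10⁻⁵ m³.
B = (4π×10⁻⁷ × 2.68 × 0.0002402) / (2 × 4.33×10⁻⁵) = 9.35×10⁻⁶ T.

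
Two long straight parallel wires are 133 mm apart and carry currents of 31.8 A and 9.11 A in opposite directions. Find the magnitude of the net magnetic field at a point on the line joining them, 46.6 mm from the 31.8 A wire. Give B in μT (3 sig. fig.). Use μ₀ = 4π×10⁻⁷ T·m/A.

B ≈ 158 μT

Each long wire gives B = μ₀I/(2πd). Distances are d₁ = 0.0466 m and d₂ = 0.0864 m.
B₁ = 1.36×10⁻⁴ T, B₂ = 2.11×10⁻⁵ T.
Between antiparallel currents both contributions point the same way, so they add. B = B₁ + B₂ = 1.36×10⁻⁴ + 2.11×10⁻⁵ = 1.58×10⁻⁴ T.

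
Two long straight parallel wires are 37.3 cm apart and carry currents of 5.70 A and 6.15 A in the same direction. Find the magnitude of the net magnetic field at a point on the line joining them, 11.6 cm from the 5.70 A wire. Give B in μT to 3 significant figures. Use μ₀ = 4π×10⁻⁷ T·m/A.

B ≈ 5.04 μT

Each long wire gives B = μ₀I/(2πd). Distances are d₁ = 0.116 m and d₂ = 0.257 m.
B₁ = 9.83×10⁻⁶ T, B₂ = 4.79×10⁻⁶ T.
Between parallel currents the two contributions point in opposite directions, so they subtract. B = |B₁ − B₂| = |9.83×10⁻⁶ − 4.79×10⁻⁶| = 5.04×10⁻⁶ T.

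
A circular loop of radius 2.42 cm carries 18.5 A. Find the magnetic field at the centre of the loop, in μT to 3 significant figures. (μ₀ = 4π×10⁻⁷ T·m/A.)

At the centre of a circular loop the Biot–Savart law gives B = μ₀I/(2R).
B = (4π×10⁻⁷ × 18.5) / (2 × 0.0242) = 4.80×10⁻⁴ T.

B ≈ 480 μT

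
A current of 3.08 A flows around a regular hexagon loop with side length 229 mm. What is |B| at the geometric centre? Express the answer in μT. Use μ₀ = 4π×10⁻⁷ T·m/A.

B ≈ 9.32 μT

Each side is a finite straight segment at perpendicular distance d = a/(2 tan(π/6)) = 0.1983 m from the centre, with end-angles ±π/6.
One side contributes B₁ = (μ₀I/4πd)·2 sin(π/6) = 1.55×10⁻⁶ T.
All 6 sides add in the same direction: B = 6 × 1.55×10⁻⁶ = 9.32×10⁻⁶ T.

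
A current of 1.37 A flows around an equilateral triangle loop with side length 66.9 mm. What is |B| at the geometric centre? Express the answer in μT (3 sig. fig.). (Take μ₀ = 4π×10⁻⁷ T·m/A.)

B ≈ 36.9 μT

Each side is a finite straight segment at perpendicular distance d = a/(2 tan(π/3)) = 0.01931 m from the centre, with end-angles ±π/3.
One side contributes B₁ = (μ₀I/4πd)·2 sin(π/3) = 1.23×10⁻⁵ T.
All 3 sides add in the same direction: B = 3 × 1.23×10⁻⁵ = 3.69×10⁻⁵ T.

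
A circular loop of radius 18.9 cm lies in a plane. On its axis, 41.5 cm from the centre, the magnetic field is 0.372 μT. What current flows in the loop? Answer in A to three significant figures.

On the axis of a loop, B = μ₀IR²/[2(R²+z²)^(3/2)], so I = 2B(R²+z²)^(3/2)/(μ₀R²).
R² + z² = 0.03572 + 0.1722 = 0.2079 m²; raised to 3/2 gives 9.48×10⁻² m³.
I = 2 × 3.72×10⁻⁷ × 9.48×10⁻² / (1.26×10⁻⁶ × 0.03572) = 1.57 A.

I ≈ 1.57 A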